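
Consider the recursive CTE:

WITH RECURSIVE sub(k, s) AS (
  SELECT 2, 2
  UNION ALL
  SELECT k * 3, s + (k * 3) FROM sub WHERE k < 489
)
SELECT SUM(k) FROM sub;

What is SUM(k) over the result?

2186

Base: k=2, s=2.
Iteration 1: 2 < 489 holds -> k = 2 * 3 = 6, s = 2 + 6 = 8.
Iteration 2: 6 < 489 holds -> k = 6 * 3 = 18, s = 8 + 18 = 26.
Iteration 3: 18 < 489 holds -> k = 18 * 3 = 54, s = 26 + 54 = 80.
Iteration 4: 54 < 489 holds -> k = 54 * 3 = 162, s = 80 + 162 = 242.
Iteration 5: 162 < 489 holds -> k = 162 * 3 = 486, s = 242 + 486 = 728.
Iteration 6: 486 < 489 holds -> k = 486 * 3 = 1458, s = 728 + 1458 = 2186.
Iteration 7: 1458 < 489 fails; recursion stops.
SUM(k) = 2 + 6 + 18 + 54 + 162 + 486 + 1458 = 2186.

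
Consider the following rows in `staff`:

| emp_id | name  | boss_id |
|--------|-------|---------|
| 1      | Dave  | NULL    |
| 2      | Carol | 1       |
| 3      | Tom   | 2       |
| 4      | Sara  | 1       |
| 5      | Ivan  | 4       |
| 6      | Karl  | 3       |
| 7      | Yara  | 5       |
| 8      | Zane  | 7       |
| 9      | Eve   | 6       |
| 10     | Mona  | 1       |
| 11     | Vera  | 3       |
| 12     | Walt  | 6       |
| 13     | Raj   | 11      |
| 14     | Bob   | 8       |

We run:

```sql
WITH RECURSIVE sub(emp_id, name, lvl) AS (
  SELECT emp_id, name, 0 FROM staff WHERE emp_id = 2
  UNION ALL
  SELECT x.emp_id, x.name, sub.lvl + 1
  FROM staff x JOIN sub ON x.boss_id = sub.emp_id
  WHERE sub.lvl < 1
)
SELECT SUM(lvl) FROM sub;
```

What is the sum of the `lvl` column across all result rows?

1

Base: emp_id=2 (Carol) at lvl 0.
Iteration 1: rows with boss_id in {2} -> Tom (id 3, lvl 1).
Iteration 2: lvl < 1 fails for all current rows; recursion stops.
SUM(lvl) = 0 + 1 = 1.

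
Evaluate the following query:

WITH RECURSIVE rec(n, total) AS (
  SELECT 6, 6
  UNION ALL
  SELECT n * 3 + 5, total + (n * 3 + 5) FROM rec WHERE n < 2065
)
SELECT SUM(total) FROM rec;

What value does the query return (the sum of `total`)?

13836

Base: n=6, total=6.
Iteration 1: 6 < 2065 holds -> n = 6 * 3 + 5 = 23, total = 6 + 23 = 29.
Iteration 2: 23 < 2065 holds -> n = 23 * 3 + 5 = 74, total = 29 + 74 = 103.
Iteration 3: 74 < 2065 holds -> n = 74 * 3 + 5 = 227, total = 103 + 227 = 330.
Iteration 4: 227 < 2065 holds -> n = 227 * 3 + 5 = 686, total = 330 + 686 = 1016.
Iteration 5: 686 < 2065 holds -> n = 686 * 3 + 5 = 2063, total = 1016 + 2063 = 3079.
Iteration 6: 2063 < 2065 holds -> n = 2063 * 3 + 5 = 6194, total = 3079 + 6194 = 9273.
Iteration 7: 6194 < 2065 fails; recursion stops.
SUM(total) = 6 + 29 + 103 + 330 + 1016 + 3079 + 9273 = 13836.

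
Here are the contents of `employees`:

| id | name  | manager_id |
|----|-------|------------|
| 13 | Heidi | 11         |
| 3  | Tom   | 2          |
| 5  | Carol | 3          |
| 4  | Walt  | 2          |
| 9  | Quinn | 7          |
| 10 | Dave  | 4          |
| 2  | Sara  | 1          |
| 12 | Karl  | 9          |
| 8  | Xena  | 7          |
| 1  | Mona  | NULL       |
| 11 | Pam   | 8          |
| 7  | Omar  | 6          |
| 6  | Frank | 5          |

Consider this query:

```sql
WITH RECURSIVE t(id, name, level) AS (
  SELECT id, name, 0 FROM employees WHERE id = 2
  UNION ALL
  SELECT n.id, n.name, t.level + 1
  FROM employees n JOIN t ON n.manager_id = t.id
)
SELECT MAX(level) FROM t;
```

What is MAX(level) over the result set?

Base: id=2 (Sara) at level 0.
Iteration 1: rows with manager_id in {2} -> Tom (id 3, level 1), Walt (id 4, level 1).
Iteration 2: rows with manager_id in {3,4} -> Carol (id 5, level 2), Dave (id 10, level 2).
Iteration 3: rows with manager_id in {5,10} -> Frank (id 6, level 3).
Iteration 4: rows with manager_id in {6} -> Omar (id 7, level 4).
Iteration 5: rows with manager_id in {7} -> Xena (id 8, level 5), Quinn (id 9, level 5).
Iteration 6: rows with manager_id in {8,9} -> Pam (id 11, level 6), Karl (id 12, level 6).
Iteration 7: rows with manager_id in {11,12} -> Heidi (id 13, level 7).
Iteration 8: no rows with manager_id in {13}; recursion stops.
level values: 0, 1, 1, 2, 2, 3, 4, 5, 5, 6, 6, 7; the maximum is 7.

7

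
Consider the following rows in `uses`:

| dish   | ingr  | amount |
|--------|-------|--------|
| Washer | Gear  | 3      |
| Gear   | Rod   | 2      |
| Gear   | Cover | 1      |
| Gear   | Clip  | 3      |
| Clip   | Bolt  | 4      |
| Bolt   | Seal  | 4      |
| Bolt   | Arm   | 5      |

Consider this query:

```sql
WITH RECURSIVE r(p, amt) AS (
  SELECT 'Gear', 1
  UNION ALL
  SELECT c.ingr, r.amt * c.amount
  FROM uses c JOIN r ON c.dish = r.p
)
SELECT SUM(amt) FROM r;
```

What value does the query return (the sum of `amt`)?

Base: (Gear, amt=1).
Iteration 1: components of {Gear} -> Clip = 1*3 = 3, Cover = 1*1 = 1, Rod = 1*2 = 2.
Iteration 2: components of {Clip,Cover,Rod} -> Bolt = 3*4 = 12.
Iteration 3: components of {Bolt} -> Arm = 12*5 = 60, Seal = 12*4 = 48.
Iteration 4: no further components; recursion stops.
SUM(amt) = 1 + 2 + 1 + 3 + 12 + 48 + 60 = 127.

127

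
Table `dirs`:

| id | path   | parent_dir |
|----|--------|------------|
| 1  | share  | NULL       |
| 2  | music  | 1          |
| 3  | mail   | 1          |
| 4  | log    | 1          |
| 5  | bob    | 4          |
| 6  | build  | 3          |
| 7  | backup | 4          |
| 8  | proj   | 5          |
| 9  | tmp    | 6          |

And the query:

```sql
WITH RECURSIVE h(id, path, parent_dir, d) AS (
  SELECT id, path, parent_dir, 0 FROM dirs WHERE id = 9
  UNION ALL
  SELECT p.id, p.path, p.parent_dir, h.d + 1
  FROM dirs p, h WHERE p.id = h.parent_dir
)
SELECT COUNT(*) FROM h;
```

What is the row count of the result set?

4

Base: id=9 (tmp), parent_dir=6, d 0.
Iteration 1: join on id=6 -> build (id 6, parent_dir=3, d 1).
Iteration 2: join on id=3 -> mail (id 3, parent_dir=1, d 2).
Iteration 3: join on id=1 -> share (id 1, parent_dir=NULL, d 3).
Iteration 4: parent_dir is NULL; no match; recursion stops.
Total rows emitted: 4.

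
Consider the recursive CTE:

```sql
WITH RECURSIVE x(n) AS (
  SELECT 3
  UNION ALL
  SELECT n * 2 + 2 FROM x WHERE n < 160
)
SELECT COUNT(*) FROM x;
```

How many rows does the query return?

Base: n=3.
Iteration 1: 3 < 160 holds -> n = 3 * 2 + 2 = 8.
Iteration 2: 8 < 160 holds -> n = 8 * 2 + 2 = 18.
Iteration 3: 18 < 160 holds -> n = 18 * 2 + 2 = 38.
Iteration 4: 38 < 160 holds -> n = 38 * 2 + 2 = 78.
Iteration 5: 78 < 160 holds -> n = 78 * 2 + 2 = 158.
Iteration 6: 158 < 160 holds -> n = 158 * 2 + 2 = 318.
Iteration 7: 318 < 160 fails; recursion stops.
Total rows emitted: 7.

7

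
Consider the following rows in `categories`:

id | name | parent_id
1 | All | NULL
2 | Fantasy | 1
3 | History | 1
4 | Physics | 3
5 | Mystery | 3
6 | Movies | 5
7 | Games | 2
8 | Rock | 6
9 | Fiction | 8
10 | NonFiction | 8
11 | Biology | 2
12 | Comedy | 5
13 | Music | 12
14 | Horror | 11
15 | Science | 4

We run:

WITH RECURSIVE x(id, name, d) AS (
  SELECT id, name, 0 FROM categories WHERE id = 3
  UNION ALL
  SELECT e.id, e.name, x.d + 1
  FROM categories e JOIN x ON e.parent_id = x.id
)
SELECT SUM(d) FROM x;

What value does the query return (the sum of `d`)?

Base: id=3 (History) at d 0.
Iteration 1: rows with parent_id in {3} -> Physics (id 4, d 1), Mystery (id 5, d 1).
Iteration 2: rows with parent_id in {4,5} -> Movies (id 6, d 2), Comedy (id 12, d 2), Science (id 15, d 2).
Iteration 3: rows with parent_id in {6,12,15} -> Rock (id 8, d 3), Music (id 13, d 3).
Iteration 4: rows with parent_id in {8,13} -> Fiction (id 9, d 4), NonFiction (id 10, d 4).
Iteration 5: no rows with parent_id in {9,10}; recursion stops.
SUM(d) = 0 + 1 + 1 + 2 + 2 + 2 + 3 + 3 + 4 + 4 = 22.

22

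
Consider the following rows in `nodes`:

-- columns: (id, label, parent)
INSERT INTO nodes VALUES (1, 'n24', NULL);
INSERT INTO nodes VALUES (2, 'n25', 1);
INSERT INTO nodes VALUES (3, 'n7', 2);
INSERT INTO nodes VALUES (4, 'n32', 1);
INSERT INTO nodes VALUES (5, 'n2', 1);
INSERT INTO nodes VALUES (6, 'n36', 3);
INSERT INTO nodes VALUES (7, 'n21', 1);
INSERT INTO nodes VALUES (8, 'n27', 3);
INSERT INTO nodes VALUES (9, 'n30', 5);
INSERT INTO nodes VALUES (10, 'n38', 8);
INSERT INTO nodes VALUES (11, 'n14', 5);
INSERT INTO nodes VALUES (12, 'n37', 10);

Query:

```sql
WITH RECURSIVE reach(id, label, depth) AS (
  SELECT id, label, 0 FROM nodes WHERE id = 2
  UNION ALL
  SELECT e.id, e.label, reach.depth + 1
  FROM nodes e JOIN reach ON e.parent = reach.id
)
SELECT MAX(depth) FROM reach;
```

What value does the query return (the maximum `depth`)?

4

Base: id=2 (n25) at depth 0.
Iteration 1: rows with parent in {2} -> n7 (id 3, depth 1).
Iteration 2: rows with parent in {3} -> n36 (id 6, depth 2), n27 (id 8, depth 2).
Iteration 3: rows with parent in {6,8} -> n38 (id 10, depth 3).
Iteration 4: rows with parent in {10} -> n37 (id 12, depth 4).
Iteration 5: no rows with parent in {12}; recursion stops.
depth values: 0, 1, 2, 2, 3, 4; the maximum is 4.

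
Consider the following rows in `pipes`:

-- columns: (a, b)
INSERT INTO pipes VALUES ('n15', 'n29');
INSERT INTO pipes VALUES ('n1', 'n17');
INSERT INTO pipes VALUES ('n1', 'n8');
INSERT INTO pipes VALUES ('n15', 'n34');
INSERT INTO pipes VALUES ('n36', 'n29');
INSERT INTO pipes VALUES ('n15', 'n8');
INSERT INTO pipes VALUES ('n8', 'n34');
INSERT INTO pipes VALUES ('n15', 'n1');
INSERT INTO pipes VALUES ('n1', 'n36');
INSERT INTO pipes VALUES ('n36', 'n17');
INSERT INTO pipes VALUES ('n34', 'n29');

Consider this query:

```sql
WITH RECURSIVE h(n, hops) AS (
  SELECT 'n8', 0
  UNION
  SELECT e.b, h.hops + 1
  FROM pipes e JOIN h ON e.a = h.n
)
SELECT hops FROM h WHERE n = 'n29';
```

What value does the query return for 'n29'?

2

Base: (n8, hops=0).
Iteration 1: edges from {n8} -> (n34, hops=1).
Iteration 2: edges from {n34} -> (n29, hops=2).
Iteration 3: no outgoing edges from {n29}; recursion stops.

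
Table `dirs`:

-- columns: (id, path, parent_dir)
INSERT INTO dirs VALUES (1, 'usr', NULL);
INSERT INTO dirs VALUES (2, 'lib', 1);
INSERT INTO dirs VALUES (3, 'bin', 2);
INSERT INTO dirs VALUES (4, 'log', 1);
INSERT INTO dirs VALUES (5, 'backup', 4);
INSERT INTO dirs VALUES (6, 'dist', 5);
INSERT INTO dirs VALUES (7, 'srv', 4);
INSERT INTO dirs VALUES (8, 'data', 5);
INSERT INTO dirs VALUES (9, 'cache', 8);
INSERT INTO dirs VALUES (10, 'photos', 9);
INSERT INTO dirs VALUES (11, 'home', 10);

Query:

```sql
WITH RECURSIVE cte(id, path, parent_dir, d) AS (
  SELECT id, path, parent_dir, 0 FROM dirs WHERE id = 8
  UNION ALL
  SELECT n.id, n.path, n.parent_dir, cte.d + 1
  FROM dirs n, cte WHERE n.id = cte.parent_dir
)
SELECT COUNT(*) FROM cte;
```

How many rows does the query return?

Base: id=8 (data), parent_dir=5, d 0.
Iteration 1: join on id=5 -> backup (id 5, parent_dir=4, d 1).
Iteration 2: join on id=4 -> log (id 4, parent_dir=1, d 2).
Iteration 3: join on id=1 -> usr (id 1, parent_dir=NULL, d 3).
Iteration 4: parent_dir is NULL; no match; recursion stops.
Total rows emitted: 4.

4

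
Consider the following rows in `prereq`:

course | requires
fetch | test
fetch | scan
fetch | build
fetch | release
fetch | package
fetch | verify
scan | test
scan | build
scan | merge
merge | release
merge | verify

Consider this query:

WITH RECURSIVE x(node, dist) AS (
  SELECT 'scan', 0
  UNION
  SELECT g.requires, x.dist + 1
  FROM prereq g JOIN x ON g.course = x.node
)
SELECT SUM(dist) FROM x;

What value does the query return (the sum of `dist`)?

Base: (scan, dist=0).
Iteration 1: edges from {scan} -> (build, dist=1), (merge, dist=1), (test, dist=1).
Iteration 2: edges from {build,merge,test} -> (release, dist=2), (verify, dist=2).
Iteration 3: no outgoing edges from {release,verify}; recursion stops.
SUM(dist) = 0 + 1 + 1 + 1 + 2 + 2 = 7.

7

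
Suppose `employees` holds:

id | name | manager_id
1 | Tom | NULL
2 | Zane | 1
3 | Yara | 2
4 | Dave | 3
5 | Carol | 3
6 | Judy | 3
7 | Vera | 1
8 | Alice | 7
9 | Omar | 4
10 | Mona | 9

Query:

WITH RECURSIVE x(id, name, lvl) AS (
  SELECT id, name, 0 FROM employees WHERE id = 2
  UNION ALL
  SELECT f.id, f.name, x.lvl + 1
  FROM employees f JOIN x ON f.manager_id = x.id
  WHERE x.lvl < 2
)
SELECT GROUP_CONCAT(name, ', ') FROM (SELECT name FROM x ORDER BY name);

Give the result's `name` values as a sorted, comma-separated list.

Carol, Dave, Judy, Yara, Zane

Base: id=2 (Zane) at lvl 0.
Iteration 1: rows with manager_id in {2} -> Yara (id 3, lvl 1).
Iteration 2: rows with manager_id in {3} -> Dave (id 4, lvl 2), Carol (id 5, lvl 2), Judy (id 6, lvl 2).
Iteration 3: lvl < 2 fails for all current rows; recursion stops.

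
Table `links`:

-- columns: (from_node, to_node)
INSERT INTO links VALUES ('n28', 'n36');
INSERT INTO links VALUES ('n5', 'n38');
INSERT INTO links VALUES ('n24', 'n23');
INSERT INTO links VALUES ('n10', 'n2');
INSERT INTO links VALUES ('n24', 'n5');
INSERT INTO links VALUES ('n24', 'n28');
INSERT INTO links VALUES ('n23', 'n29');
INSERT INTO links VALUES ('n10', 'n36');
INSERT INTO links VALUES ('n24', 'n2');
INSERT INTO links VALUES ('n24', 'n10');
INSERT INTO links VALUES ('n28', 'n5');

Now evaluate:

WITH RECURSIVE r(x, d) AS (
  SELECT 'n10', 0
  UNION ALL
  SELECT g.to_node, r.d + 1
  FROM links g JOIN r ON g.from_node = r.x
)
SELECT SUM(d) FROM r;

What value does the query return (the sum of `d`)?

Base: (n10, d=0).
Iteration 1: edges from {n10} -> (n2, d=1), (n36, d=1).
Iteration 2: no outgoing edges from {n2,n36}; recursion stops.
SUM(d) = 0 + 1 + 1 = 2.

2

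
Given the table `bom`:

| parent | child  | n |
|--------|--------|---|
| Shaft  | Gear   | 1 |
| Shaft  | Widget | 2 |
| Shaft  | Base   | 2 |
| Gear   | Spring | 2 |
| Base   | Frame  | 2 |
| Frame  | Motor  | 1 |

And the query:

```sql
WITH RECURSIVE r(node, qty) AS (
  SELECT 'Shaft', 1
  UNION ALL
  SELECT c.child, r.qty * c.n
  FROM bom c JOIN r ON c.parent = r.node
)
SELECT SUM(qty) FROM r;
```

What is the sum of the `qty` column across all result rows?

16

Base: (Shaft, qty=1).
Iteration 1: components of {Shaft} -> Base = 1*2 = 2, Gear = 1*1 = 1, Widget = 1*2 = 2.
Iteration 2: components of {Base,Gear,Widget} -> Frame = 2*2 = 4, Spring = 1*2 = 2.
Iteration 3: components of {Frame,Spring} -> Motor = 4*1 = 4.
Iteration 4: no further components; recursion stops.
SUM(qty) = 1 + 1 + 2 + 2 + 2 + 4 + 4 = 16.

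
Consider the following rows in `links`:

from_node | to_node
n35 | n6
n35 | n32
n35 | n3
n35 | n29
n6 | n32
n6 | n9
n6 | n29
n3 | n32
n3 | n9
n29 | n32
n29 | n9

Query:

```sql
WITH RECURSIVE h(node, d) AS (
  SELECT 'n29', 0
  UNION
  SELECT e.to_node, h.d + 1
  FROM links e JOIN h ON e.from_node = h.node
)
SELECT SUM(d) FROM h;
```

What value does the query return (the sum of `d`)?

2

Base: (n29, d=0).
Iteration 1: edges from {n29} -> (n32, d=1), (n9, d=1).
Iteration 2: no outgoing edges from {n32,n9}; recursion stops.
SUM(d) = 0 + 1 + 1 = 2.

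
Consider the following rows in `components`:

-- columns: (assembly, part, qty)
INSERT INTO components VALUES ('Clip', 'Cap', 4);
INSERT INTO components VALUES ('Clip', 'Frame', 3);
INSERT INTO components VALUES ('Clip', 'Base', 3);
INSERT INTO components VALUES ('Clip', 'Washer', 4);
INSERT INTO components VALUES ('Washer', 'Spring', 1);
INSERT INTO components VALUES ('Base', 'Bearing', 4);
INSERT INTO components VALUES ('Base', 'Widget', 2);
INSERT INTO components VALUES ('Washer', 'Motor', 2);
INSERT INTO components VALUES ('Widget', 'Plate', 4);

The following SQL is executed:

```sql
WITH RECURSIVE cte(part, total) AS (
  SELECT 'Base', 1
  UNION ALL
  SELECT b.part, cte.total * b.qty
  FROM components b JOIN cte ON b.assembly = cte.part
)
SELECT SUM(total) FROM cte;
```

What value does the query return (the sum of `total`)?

15

Base: (Base, total=1).
Iteration 1: components of {Base} -> Bearing = 1*4 = 4, Widget = 1*2 = 2.
Iteration 2: components of {Bearing,Widget} -> Plate = 2*4 = 8.
Iteration 3: no further components; recursion stops.
SUM(total) = 1 + 4 + 2 + 8 = 15.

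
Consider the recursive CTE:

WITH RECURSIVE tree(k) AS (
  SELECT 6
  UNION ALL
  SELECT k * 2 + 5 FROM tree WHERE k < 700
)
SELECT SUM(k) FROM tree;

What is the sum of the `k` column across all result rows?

Base: k=6.
Iteration 1: 6 < 700 holds -> k = 6 * 2 + 5 = 17.
Iteration 2: 17 < 700 holds -> k = 17 * 2 + 5 = 39.
Iteration 3: 39 < 700 holds -> k = 39 * 2 + 5 = 83.
Iteration 4: 83 < 700 holds -> k = 83 * 2 + 5 = 171.
Iteration 5: 171 < 700 holds -> k = 171 * 2 + 5 = 347.
Iteration 6: 347 < 700 holds -> k = 347 * 2 + 5 = 699.
Iteration 7: 699 < 700 holds -> k = 699 * 2 + 5 = 1403.
Iteration 8: 1403 < 700 fails; recursion stops.
SUM(k) = 6 + 17 + 39 + 83 + 171 + 347 + 699 + 1403 = 2765.

2765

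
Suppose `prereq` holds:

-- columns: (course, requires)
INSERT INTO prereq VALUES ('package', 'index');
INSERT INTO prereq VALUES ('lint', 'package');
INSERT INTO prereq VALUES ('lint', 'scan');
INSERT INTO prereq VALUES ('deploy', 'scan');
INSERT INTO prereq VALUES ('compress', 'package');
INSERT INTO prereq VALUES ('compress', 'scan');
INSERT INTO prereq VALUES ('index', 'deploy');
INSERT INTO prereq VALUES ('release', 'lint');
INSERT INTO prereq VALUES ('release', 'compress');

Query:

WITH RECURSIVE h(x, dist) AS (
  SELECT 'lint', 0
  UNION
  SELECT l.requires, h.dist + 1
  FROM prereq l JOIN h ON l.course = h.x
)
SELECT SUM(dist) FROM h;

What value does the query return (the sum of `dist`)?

11

Base: (lint, dist=0).
Iteration 1: edges from {lint} -> (package, dist=1), (scan, dist=1).
Iteration 2: edges from {package,scan} -> (index, dist=2).
Iteration 3: edges from {index} -> (deploy, dist=3).
Iteration 4: edges from {deploy} -> (scan, dist=4).
Iteration 5: no outgoing edges from {scan}; recursion stops.
SUM(dist) = 0 + 1 + 1 + 2 + 3 + 4 = 11.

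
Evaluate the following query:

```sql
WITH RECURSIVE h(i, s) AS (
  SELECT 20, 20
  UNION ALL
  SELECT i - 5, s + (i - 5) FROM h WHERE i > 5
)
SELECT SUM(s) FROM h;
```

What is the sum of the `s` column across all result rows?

150

Base: i=20, s=20.
Iteration 1: 20 > 5 holds -> i = 20 - 5 = 15, s = 20 + 15 = 35.
Iteration 2: 15 > 5 holds -> i = 15 - 5 = 10, s = 35 + 10 = 45.
Iteration 3: 10 > 5 holds -> i = 10 - 5 = 5, s = 45 + 5 = 50.
Iteration 4: 5 > 5 fails; recursion stops.
SUM(s) = 20 + 35 + 45 + 50 = 150.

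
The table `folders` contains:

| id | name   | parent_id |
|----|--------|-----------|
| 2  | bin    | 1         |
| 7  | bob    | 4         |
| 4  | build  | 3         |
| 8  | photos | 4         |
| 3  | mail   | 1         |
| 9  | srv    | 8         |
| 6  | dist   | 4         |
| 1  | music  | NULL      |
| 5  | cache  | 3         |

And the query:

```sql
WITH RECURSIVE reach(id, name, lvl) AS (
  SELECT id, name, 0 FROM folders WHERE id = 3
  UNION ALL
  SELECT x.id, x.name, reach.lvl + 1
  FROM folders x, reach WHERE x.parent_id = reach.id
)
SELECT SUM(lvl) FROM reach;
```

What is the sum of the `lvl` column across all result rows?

Base: id=3 (mail) at lvl 0.
Iteration 1: rows with parent_id in {3} -> build (id 4, lvl 1), cache (id 5, lvl 1).
Iteration 2: rows with parent_id in {4,5} -> dist (id 6, lvl 2), bob (id 7, lvl 2), photos (id 8, lvl 2).
Iteration 3: rows with parent_id in {6,7,8} -> srv (id 9, lvl 3).
Iteration 4: no rows with parent_id in {9}; recursion stops.
SUM(lvl) = 0 + 1 + 1 + 2 + 2 + 2 + 3 = 11.

11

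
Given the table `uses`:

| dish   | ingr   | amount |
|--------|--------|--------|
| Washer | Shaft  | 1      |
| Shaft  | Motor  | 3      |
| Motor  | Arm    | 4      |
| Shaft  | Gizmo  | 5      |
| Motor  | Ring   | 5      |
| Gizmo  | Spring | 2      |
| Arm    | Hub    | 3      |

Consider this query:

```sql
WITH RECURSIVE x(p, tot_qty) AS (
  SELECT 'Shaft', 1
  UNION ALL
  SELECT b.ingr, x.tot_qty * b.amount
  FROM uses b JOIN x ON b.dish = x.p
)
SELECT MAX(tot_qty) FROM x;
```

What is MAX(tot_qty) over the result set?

36

Base: (Shaft, tot_qty=1).
Iteration 1: components of {Shaft} -> Gizmo = 1*5 = 5, Motor = 1*3 = 3.
Iteration 2: components of {Gizmo,Motor} -> Arm = 3*4 = 12, Ring = 3*5 = 15, Spring = 5*2 = 10.
Iteration 3: components of {Arm,Ring,Spring} -> Hub = 12*3 = 36.
Iteration 4: no further components; recursion stops.
tot_qty values: 1, 3, 5, 12, 15, 10, 36; the maximum is 36.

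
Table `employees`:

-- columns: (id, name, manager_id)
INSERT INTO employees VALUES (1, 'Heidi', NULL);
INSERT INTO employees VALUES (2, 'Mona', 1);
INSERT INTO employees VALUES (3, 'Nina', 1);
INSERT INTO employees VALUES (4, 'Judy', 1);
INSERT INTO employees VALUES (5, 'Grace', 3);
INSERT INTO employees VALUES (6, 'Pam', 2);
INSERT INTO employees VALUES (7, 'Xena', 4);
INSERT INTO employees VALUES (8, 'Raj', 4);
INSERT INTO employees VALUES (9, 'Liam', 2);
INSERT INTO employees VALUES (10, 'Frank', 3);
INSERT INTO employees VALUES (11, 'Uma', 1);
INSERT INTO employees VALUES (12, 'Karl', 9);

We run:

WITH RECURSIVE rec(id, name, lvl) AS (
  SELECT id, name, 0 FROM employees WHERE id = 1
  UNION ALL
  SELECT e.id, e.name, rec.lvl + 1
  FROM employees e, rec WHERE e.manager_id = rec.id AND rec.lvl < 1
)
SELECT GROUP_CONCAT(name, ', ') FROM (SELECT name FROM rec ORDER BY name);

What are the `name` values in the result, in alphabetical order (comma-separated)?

Heidi, Judy, Mona, Nina, Uma

Base: id=1 (Heidi) at lvl 0.
Iteration 1: rows with manager_id in {1} -> Mona (id 2, lvl 1), Nina (id 3, lvl 1), Judy (id 4, lvl 1), Uma (id 11, lvl 1).
Iteration 2: lvl < 1 fails for all current rows; recursion stops.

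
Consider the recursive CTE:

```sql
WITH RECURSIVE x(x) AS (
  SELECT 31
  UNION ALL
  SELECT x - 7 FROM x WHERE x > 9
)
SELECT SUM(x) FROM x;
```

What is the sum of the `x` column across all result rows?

Base: x=31.
Iteration 1: 31 > 9 holds -> x = 31 - 7 = 24.
Iteration 2: 24 > 9 holds -> x = 24 - 7 = 17.
Iteration 3: 17 > 9 holds -> x = 17 - 7 = 10.
Iteration 4: 10 > 9 holds -> x = 10 - 7 = 3.
Iteration 5: 3 > 9 fails; recursion stops.
SUM(x) = 31 + 24 + 17 + 10 + 3 = 85.

85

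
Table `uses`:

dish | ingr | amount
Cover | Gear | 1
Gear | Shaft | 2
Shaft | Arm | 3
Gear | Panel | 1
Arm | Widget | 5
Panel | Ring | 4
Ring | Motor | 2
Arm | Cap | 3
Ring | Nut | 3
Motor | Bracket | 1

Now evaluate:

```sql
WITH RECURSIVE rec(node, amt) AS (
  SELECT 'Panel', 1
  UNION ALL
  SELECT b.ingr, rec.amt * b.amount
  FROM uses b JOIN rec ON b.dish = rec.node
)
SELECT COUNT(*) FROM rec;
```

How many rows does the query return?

Base: (Panel, amt=1).
Iteration 1: components of {Panel} -> Ring = 1*4 = 4.
Iteration 2: components of {Ring} -> Motor = 4*2 = 8, Nut = 4*3 = 12.
Iteration 3: components of {Motor,Nut} -> Bracket = 8*1 = 8.
Iteration 4: no further components; recursion stops.
Total rows emitted: 5.

5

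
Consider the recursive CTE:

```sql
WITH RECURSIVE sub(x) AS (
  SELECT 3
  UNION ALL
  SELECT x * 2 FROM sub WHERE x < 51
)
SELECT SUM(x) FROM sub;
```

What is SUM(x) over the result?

189

Base: x=3.
Iteration 1: 3 < 51 holds -> x = 3 * 2 = 6.
Iteration 2: 6 < 51 holds -> x = 6 * 2 = 12.
Iteration 3: 12 < 51 holds -> x = 12 * 2 = 24.
Iteration 4: 24 < 51 holds -> x = 24 * 2 = 48.
Iteration 5: 48 < 51 holds -> x = 48 * 2 = 96.
Iteration 6: 96 < 51 fails; recursion stops.
SUM(x) = 3 + 6 + 12 + 24 + 48 + 96 = 189.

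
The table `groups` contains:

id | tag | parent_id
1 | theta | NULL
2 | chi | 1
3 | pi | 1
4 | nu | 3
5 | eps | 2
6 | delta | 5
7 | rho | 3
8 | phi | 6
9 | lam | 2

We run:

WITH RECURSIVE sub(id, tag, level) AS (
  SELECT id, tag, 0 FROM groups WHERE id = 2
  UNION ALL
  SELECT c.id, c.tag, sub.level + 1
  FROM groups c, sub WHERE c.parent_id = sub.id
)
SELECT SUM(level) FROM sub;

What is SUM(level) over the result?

Base: id=2 (chi) at level 0.
Iteration 1: rows with parent_id in {2} -> eps (id 5, level 1), lam (id 9, level 1).
Iteration 2: rows with parent_id in {5,9} -> delta (id 6, level 2).
Iteration 3: rows with parent_id in {6} -> phi (id 8, level 3).
Iteration 4: no rows with parent_id in {8}; recursion stops.
SUM(level) = 0 + 1 + 1 + 2 + 3 = 7.

7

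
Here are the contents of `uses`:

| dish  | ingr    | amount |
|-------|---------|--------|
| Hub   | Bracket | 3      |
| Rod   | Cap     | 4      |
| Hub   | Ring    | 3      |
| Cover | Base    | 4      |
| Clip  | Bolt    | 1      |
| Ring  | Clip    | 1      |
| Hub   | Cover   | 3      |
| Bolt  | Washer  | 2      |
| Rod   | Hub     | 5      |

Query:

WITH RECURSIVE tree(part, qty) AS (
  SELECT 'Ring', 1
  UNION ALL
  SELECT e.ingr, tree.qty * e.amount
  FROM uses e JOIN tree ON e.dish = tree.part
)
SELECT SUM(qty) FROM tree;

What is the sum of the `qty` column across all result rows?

Base: (Ring, qty=1).
Iteration 1: components of {Ring} -> Clip = 1*1 = 1.
Iteration 2: components of {Clip} -> Bolt = 1*1 = 1.
Iteration 3: components of {Bolt} -> Washer = 1*2 = 2.
Iteration 4: no further components; recursion stops.
SUM(qty) = 1 + 1 + 1 + 2 = 5.

5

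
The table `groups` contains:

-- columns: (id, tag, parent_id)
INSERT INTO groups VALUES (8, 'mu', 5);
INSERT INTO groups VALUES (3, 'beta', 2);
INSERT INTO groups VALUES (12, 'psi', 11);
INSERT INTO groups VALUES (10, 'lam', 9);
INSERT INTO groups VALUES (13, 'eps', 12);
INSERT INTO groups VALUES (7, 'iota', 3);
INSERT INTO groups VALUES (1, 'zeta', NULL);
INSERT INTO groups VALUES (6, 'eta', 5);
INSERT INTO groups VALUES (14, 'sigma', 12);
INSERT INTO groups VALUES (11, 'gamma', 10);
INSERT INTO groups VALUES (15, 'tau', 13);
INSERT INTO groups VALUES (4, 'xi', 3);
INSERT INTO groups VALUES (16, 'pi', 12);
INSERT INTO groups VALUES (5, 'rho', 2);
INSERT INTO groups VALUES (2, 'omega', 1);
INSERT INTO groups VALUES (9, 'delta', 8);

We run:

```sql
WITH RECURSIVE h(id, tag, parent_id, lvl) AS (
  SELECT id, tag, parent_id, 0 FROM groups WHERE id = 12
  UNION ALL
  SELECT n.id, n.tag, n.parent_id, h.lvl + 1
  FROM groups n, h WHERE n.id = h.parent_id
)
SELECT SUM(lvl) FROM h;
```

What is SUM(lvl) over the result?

28

Base: id=12 (psi), parent_id=11, lvl 0.
Iteration 1: join on id=11 -> gamma (id 11, parent_id=10, lvl 1).
Iteration 2: join on id=10 -> lam (id 10, parent_id=9, lvl 2).
Iteration 3: join on id=9 -> delta (id 9, parent_id=8, lvl 3).
Iteration 4: join on id=8 -> mu (id 8, parent_id=5, lvl 4).
Iteration 5: join on id=5 -> rho (id 5, parent_id=2, lvl 5).
Iteration 6: join on id=2 -> omega (id 2, parent_id=1, lvl 6).
Iteration 7: join on id=1 -> zeta (id 1, parent_id=NULL, lvl 7).
Iteration 8: parent_id is NULL; no match; recursion stops.
SUM(lvl) = 0 + 1 + 2 + 3 + 4 + 5 + 6 + 7 = 28.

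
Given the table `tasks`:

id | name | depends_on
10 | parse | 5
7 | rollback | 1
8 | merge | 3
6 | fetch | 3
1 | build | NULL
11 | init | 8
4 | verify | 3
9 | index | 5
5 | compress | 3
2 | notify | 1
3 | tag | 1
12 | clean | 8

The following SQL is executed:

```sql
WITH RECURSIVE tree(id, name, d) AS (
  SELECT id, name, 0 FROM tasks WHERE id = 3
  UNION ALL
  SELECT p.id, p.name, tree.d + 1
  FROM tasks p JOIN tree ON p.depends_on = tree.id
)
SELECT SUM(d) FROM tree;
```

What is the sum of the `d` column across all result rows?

12

Base: id=3 (tag) at d 0.
Iteration 1: rows with depends_on in {3} -> verify (id 4, d 1), compress (id 5, d 1), fetch (id 6, d 1), merge (id 8, d 1).
Iteration 2: rows with depends_on in {4,5,6,8} -> index (id 9, d 2), parse (id 10, d 2), init (id 11, d 2), clean (id 12, d 2).
Iteration 3: no rows with depends_on in {9,10,11,12}; recursion stops.
SUM(d) = 0 + 1 + 1 + 1 + 1 + 2 + 2 + 2 + 2 = 12.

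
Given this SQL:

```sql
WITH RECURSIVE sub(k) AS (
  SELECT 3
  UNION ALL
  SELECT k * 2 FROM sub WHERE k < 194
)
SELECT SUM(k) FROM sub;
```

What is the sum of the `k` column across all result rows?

765

Base: k=3.
Iteration 1: 3 < 194 holds -> k = 3 * 2 = 6.
Iteration 2: 6 < 194 holds -> k = 6 * 2 = 12.
Iteration 3: 12 < 194 holds -> k = 12 * 2 = 24.
Iteration 4: 24 < 194 holds -> k = 24 * 2 = 48.
Iteration 5: 48 < 194 holds -> k = 48 * 2 = 96.
Iteration 6: 96 < 194 holds -> k = 96 * 2 = 192.
Iteration 7: 192 < 194 holds -> k = 192 * 2 = 384.
Iteration 8: 384 < 194 fails; recursion stops.
SUM(k) = 3 + 6 + 12 + 24 + 48 + 96 + 192 + 384 = 765.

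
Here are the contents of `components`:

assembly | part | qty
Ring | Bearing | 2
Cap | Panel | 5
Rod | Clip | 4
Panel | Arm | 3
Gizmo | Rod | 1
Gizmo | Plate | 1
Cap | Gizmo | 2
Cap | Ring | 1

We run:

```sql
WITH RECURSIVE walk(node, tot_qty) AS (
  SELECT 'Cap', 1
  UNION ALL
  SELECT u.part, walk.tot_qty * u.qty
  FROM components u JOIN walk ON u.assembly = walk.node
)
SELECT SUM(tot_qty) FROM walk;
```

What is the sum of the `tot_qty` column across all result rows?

Base: (Cap, tot_qty=1).
Iteration 1: components of {Cap} -> Gizmo = 1*2 = 2, Panel = 1*5 = 5, Ring = 1*1 = 1.
Iteration 2: components of {Gizmo,Panel,Ring} -> Arm = 5*3 = 15, Bearing = 1*2 = 2, Plate = 2*1 = 2, Rod = 2*1 = 2.
Iteration 3: components of {Arm,Bearing,Plate,Rod} -> Clip = 2*4 = 8.
Iteration 4: no further components; recursion stops.
SUM(tot_qty) = 1 + 1 + 2 + 5 + 2 + 2 + 2 + 15 + 8 = 38.

38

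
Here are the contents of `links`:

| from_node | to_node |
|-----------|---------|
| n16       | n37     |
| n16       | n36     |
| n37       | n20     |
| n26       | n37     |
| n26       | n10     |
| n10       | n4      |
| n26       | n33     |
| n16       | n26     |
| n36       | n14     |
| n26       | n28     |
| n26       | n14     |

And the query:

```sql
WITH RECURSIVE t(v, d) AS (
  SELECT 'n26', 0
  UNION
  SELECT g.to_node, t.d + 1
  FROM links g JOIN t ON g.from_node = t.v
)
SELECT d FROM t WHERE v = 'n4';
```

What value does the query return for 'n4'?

2

Base: (n26, d=0).
Iteration 1: edges from {n26} -> (n10, d=1), (n14, d=1), (n28, d=1), (n33, d=1), (n37, d=1).
Iteration 2: edges from {n10,n14,n28,n33,n37} -> (n20, d=2), (n4, d=2).
Iteration 3: no outgoing edges from {n20,n4}; recursion stops.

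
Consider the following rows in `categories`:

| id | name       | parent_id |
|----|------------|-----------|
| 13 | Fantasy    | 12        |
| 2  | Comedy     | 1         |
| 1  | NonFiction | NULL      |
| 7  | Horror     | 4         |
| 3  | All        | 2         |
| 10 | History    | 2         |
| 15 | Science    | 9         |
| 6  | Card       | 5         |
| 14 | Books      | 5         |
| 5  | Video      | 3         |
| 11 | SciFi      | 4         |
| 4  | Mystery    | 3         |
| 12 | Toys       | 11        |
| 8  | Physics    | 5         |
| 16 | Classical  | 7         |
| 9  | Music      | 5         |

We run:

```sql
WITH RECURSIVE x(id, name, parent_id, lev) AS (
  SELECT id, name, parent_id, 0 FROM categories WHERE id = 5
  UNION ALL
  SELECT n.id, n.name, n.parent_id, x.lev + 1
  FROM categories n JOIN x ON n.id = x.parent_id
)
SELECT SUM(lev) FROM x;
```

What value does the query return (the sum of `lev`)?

Base: id=5 (Video), parent_id=3, lev 0.
Iteration 1: join on id=3 -> All (id 3, parent_id=2, lev 1).
Iteration 2: join on id=2 -> Comedy (id 2, parent_id=1, lev 2).
Iteration 3: join on id=1 -> NonFiction (id 1, parent_id=NULL, lev 3).
Iteration 4: parent_id is NULL; no match; recursion stops.
SUM(lev) = 0 + 1 + 2 + 3 = 6.

6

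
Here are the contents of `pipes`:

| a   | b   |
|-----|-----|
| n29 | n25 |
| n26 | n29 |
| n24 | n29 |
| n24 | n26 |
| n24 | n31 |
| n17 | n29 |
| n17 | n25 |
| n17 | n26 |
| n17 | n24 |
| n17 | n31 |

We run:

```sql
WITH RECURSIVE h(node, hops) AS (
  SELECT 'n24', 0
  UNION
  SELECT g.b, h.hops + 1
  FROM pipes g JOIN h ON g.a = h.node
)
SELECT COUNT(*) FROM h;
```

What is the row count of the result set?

Base: (n24, hops=0).
Iteration 1: edges from {n24} -> (n26, hops=1), (n29, hops=1), (n31, hops=1).
Iteration 2: edges from {n26,n29,n31} -> (n25, hops=2), (n29, hops=2).
Iteration 3: edges from {n25,n29} -> (n25, hops=3).
Iteration 4: no outgoing edges from {n25}; recursion stops.
Total rows emitted: 7.

7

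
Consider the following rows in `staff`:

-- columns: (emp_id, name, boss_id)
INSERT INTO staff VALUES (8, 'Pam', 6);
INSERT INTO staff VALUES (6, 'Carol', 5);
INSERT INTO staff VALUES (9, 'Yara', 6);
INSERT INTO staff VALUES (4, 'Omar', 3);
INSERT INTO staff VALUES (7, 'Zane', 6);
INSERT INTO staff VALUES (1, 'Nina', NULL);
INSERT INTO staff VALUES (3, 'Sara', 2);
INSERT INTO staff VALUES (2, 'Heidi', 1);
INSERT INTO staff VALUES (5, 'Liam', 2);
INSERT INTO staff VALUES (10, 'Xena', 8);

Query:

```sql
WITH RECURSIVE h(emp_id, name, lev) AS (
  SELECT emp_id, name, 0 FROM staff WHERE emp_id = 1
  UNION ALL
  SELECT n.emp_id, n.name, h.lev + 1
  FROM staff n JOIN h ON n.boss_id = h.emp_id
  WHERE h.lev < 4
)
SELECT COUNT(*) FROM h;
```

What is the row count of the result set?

9

Base: emp_id=1 (Nina) at lev 0.
Iteration 1: rows with boss_id in {1} -> Heidi (id 2, lev 1).
Iteration 2: rows with boss_id in {2} -> Sara (id 3, lev 2), Liam (id 5, lev 2).
Iteration 3: rows with boss_id in {3,5} -> Omar (id 4, lev 3), Carol (id 6, lev 3).
Iteration 4: rows with boss_id in {4,6} -> Zane (id 7, lev 4), Pam (id 8, lev 4), Yara (id 9, lev 4).
Iteration 5: lev < 4 fails for all current rows; recursion stops.
Total rows emitted: 9.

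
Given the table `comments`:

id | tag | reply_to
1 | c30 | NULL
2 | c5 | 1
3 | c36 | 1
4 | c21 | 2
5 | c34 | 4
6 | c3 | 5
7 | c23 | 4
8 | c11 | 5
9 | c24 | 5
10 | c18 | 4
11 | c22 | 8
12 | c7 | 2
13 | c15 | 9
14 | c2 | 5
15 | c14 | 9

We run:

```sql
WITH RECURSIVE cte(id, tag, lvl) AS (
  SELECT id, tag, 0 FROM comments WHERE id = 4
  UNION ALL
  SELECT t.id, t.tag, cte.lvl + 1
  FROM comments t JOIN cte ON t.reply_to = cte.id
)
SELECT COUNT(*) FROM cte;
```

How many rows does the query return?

11

Base: id=4 (c21) at lvl 0.
Iteration 1: rows with reply_to in {4} -> c34 (id 5, lvl 1), c23 (id 7, lvl 1), c18 (id 10, lvl 1).
Iteration 2: rows with reply_to in {5,7,10} -> c3 (id 6, lvl 2), c11 (id 8, lvl 2), c24 (id 9, lvl 2), c2 (id 14, lvl 2).
Iteration 3: rows with reply_to in {6,8,9,14} -> c22 (id 11, lvl 3), c15 (id 13, lvl 3), c14 (id 15, lvl 3).
Iteration 4: no rows with reply_to in {11,13,15}; recursion stops.
Total rows emitted: 11.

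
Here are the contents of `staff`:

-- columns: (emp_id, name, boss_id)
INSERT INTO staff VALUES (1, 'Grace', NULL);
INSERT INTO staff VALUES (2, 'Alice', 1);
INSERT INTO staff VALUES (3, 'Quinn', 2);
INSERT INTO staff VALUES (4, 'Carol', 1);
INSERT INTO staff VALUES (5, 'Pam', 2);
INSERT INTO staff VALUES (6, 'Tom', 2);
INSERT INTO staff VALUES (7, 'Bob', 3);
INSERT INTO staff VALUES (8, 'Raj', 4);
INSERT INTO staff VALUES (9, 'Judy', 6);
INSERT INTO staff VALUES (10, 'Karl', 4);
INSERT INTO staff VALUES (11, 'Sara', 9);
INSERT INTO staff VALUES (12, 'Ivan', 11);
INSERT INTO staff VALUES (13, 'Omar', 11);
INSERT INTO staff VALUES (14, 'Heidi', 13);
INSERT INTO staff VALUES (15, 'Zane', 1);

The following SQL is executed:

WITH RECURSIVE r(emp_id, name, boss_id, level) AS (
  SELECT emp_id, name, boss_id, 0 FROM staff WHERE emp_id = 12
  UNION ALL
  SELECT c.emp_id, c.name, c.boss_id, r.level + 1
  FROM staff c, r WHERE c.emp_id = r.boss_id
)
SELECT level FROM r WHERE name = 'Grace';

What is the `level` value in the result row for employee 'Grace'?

Base: emp_id=12 (Ivan), boss_id=11, level 0.
Iteration 1: join on emp_id=11 -> Sara (id 11, boss_id=9, level 1).
Iteration 2: join on emp_id=9 -> Judy (id 9, boss_id=6, level 2).
Iteration 3: join on emp_id=6 -> Tom (id 6, boss_id=2, level 3).
Iteration 4: join on emp_id=2 -> Alice (id 2, boss_id=1, level 4).
Iteration 5: join on emp_id=1 -> Grace (id 1, boss_id=NULL, level 5).
Iteration 6: boss_id is NULL; no match; recursion stops.

5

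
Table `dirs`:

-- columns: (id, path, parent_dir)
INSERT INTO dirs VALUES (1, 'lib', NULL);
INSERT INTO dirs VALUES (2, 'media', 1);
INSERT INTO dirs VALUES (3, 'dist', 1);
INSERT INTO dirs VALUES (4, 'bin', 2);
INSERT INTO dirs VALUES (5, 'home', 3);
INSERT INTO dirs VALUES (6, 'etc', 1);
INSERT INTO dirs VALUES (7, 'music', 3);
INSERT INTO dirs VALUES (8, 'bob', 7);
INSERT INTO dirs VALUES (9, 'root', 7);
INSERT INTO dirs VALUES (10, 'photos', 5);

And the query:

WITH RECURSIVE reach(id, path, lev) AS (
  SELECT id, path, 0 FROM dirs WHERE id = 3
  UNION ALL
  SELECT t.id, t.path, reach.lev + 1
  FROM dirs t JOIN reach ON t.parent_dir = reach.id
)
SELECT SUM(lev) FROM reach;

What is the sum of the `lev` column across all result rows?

8

Base: id=3 (dist) at lev 0.
Iteration 1: rows with parent_dir in {3} -> home (id 5, lev 1), music (id 7, lev 1).
Iteration 2: rows with parent_dir in {5,7} -> bob (id 8, lev 2), root (id 9, lev 2), photos (id 10, lev 2).
Iteration 3: no rows with parent_dir in {8,9,10}; recursion stops.
SUM(lev) = 0 + 1 + 1 + 2 + 2 + 2 = 8.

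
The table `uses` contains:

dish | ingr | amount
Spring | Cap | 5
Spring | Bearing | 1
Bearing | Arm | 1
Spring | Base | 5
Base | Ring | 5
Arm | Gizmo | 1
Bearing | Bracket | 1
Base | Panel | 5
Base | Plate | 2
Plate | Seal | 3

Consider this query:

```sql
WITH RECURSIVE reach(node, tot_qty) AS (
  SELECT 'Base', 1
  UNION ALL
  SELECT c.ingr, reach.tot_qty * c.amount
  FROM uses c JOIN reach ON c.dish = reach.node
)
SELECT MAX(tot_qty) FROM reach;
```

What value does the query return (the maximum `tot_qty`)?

6

Base: (Base, tot_qty=1).
Iteration 1: components of {Base} -> Panel = 1*5 = 5, Plate = 1*2 = 2, Ring = 1*5 = 5.
Iteration 2: components of {Panel,Plate,Ring} -> Seal = 2*3 = 6.
Iteration 3: no further components; recursion stops.
tot_qty values: 1, 5, 5, 2, 6; the maximum is 6.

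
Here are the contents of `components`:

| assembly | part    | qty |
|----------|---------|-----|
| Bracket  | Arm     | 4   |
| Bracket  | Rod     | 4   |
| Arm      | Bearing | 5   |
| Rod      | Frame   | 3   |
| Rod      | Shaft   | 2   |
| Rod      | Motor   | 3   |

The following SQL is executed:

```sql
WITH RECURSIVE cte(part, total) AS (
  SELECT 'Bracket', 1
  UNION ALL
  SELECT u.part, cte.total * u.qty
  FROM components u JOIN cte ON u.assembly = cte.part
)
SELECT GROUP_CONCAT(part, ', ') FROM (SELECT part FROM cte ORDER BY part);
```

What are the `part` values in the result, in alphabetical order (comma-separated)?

Arm, Bearing, Bracket, Frame, Motor, Rod, Shaft

Base: (Bracket, total=1).
Iteration 1: components of {Bracket} -> Arm = 1*4 = 4, Rod = 1*4 = 4.
Iteration 2: components of {Arm,Rod} -> Bearing = 4*5 = 20, Frame = 4*3 = 12, Motor = 4*3 = 12, Shaft = 4*2 = 8.
Iteration 3: no further components; recursion stops.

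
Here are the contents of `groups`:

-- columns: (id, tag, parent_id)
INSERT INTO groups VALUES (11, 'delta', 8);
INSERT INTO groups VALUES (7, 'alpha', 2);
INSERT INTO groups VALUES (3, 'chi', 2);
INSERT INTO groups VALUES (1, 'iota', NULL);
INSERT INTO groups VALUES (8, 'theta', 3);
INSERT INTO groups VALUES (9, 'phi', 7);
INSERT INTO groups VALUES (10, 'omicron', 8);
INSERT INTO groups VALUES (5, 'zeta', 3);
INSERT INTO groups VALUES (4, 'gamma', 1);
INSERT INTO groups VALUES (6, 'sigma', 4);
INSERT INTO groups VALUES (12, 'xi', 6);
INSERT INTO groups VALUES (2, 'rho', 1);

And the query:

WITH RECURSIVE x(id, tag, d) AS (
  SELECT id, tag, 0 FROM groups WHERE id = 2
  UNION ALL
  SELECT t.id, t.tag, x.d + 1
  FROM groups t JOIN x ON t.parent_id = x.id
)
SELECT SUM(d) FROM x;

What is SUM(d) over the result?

Base: id=2 (rho) at d 0.
Iteration 1: rows with parent_id in {2} -> chi (id 3, d 1), alpha (id 7, d 1).
Iteration 2: rows with parent_id in {3,7} -> zeta (id 5, d 2), theta (id 8, d 2), phi (id 9, d 2).
Iteration 3: rows with parent_id in {5,8,9} -> omicron (id 10, d 3), delta (id 11, d 3).
Iteration 4: no rows with parent_id in {10,11}; recursion stops.
SUM(d) = 0 + 1 + 1 + 2 + 2 + 2 + 3 + 3 = 14.

14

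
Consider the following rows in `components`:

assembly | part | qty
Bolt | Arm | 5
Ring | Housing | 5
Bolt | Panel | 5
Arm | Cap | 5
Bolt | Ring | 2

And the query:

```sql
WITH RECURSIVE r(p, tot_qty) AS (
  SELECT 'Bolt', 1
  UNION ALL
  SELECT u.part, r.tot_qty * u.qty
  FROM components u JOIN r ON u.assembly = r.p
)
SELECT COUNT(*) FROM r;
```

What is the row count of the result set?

Base: (Bolt, tot_qty=1).
Iteration 1: components of {Bolt} -> Arm = 1*5 = 5, Panel = 1*5 = 5, Ring = 1*2 = 2.
Iteration 2: components of {Arm,Panel,Ring} -> Cap = 5*5 = 25, Housing = 2*5 = 10.
Iteration 3: no further components; recursion stops.
Total rows emitted: 6.

6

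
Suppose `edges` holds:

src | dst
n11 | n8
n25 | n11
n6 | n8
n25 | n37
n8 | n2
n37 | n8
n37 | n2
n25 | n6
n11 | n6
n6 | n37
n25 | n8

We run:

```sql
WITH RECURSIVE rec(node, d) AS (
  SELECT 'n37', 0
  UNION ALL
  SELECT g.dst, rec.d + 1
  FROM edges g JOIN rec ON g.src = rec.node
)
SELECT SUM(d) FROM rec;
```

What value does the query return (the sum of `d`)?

Base: (n37, d=0).
Iteration 1: edges from {n37} -> (n2, d=1), (n8, d=1).
Iteration 2: edges from {n2,n8} -> (n2, d=2).
Iteration 3: no outgoing edges from {n2}; recursion stops.
SUM(d) = 0 + 1 + 1 + 2 = 4.

4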